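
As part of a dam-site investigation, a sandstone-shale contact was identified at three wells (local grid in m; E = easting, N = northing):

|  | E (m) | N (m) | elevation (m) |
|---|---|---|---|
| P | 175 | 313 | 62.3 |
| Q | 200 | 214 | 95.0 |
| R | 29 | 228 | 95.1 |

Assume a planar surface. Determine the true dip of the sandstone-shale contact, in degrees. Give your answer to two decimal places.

Let the plane be z = a·E + b·N + c.
Q−P: 25a − 99b = 32.7;  R−P: −146a − 85b = 32.8.
Solving gives a = −0.02821, b = −0.33743.
Gradient magnitude |∇z| = √(a² + b²) = √(0.00080 + 0.11386) = 0.33860.
True dip = arctan(0.33860) = 18.71°, dipping toward N (azimuth ≈ 005°).

18.71°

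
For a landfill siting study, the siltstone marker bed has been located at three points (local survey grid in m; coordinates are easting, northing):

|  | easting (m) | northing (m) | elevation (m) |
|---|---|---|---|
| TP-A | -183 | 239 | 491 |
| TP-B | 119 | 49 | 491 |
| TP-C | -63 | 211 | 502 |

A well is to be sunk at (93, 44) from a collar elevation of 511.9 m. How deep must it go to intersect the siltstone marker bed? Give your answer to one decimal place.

25.8 m

Let the plane be z = a·easting + b·northing + c.
TP-B−TP-A: 302a − 190b = 0;  TP-C−TP-A: 120a − 28b = 11.
Solving gives a = 0.14571, b = 0.23160.
Then c = 491 − a·-183 − b·239 = 462.31.
At (93, 44): z_contact = 13.55 + 10.19 + 462.31 = 486.05 m.
Depth below ground = 511.9 − 486.05 = 25.8 m.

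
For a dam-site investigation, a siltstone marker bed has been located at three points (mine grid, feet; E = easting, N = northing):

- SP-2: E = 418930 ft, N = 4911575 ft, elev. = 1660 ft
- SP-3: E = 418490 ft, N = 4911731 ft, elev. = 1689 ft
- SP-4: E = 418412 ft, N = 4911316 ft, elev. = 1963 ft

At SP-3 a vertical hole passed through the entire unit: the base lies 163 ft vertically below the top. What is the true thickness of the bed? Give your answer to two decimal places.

135.46 ft

Let the plane be z = a·E + b·N + c.
SP-3−SP-2: −440a + 156b = 29;  SP-4−SP-2: −518a − 259b = 303.
Solving gives a = −0.28125, b = −0.60738.
|∇z| = √(a²+b²) = 0.66934, so dip δ = arctan(0.66934) = 33.80°.
True thickness = vertical thickness × cos δ = 163 × cos 33.80° = 135.46 ft.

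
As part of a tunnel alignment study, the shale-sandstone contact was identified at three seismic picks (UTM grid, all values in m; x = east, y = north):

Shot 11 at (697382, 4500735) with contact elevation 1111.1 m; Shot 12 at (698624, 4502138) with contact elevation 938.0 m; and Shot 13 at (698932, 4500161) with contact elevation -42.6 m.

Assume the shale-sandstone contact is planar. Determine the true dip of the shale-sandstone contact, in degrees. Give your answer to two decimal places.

35.71°

Let the plane be z = a·x + b·y + c.
Shot 12−Shot 11: 1242a + 1403b = −173.1;  Shot 13−Shot 11: 1550a − 574b = −1153.7.
Solving gives a = −0.59497, b = 0.40331.
Gradient magnitude |∇z| = √(a² + b²) = √(0.35399 + 0.16266) = 0.71878.
True dip = arctan(0.71878) = 35.71°, dipping toward SE (azimuth ≈ 124°).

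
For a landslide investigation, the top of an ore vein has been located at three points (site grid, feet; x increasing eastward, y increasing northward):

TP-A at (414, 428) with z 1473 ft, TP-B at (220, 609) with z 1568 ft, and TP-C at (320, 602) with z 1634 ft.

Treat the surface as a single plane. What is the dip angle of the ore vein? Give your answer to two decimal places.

Let the plane be z = a·x + b·y + c.
TP-B−TP-A: −194a + 181b = 95;  TP-C−TP-A: −94a + 174b = 161.
Solving gives a = 0.75326, b = 1.33222.
Gradient magnitude |∇z| = √(a² + b²) = √(0.56739 + 1.77481) = 1.53042.
True dip = arctan(1.53042) = 56.84°, dipping toward SSW (azimuth ≈ 209°).

56.84°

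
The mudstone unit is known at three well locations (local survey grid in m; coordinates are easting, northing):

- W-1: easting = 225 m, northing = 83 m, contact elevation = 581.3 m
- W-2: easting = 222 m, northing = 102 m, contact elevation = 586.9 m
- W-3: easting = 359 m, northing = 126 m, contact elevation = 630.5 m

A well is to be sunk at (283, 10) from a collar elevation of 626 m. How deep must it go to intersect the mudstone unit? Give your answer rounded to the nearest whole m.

54 m

Let the plane be z = a·easting + b·northing + c.
W-2−W-1: −3a + 19b = 5.6;  W-3−W-1: 134a + 43b = 49.2.
Solving gives a = 0.25944, b = 0.33570.
Then c = 581.3 − a·225 − b·83 = 495.06.
At (283, 10): z_contact = 73.4 + 3.4 + 495.06 = 571.8 m.
Depth below ground = 626 − 571.8 = 54 m.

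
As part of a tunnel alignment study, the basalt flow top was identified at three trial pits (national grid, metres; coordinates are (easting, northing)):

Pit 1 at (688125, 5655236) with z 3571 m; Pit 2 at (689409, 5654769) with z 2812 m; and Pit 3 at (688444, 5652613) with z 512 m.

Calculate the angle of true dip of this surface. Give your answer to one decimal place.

Let the plane be z = a·E + b·N + c.
Pit 2−Pit 1: 1284a − 467b = −759;  Pit 3−Pit 1: 319a − 2623b = −3059.
Solving gives a = −0.17469, b = 1.14498.
Gradient magnitude |∇z| = √(a² + b²) = √(0.03051 + 1.31097) = 1.15823.
True dip = arctan(1.15823) = 49.2°, dipping toward S (azimuth ≈ 171°).

49.2°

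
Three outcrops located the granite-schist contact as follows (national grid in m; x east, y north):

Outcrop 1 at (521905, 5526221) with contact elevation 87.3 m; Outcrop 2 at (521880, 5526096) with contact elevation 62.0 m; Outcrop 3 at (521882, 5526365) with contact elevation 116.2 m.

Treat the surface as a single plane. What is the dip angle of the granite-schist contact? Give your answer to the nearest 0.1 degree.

11.4°

Two edge vectors: Outcrop 1→Outcrop 2 = (-25, -125, -25.3), Outcrop 1→Outcrop 3 = (-23, 144, 28.9).
Normal n = (Outcrop 1→Outcrop 2) × (Outcrop 1→Outcrop 3) = (30.7, 1304.4, -6475).
So ∂z/∂x = −n_x/n_z = 0.00474 and ∂z/∂y = −n_y/n_z = 0.20145.
Gradient magnitude |∇z| = √(a² + b²) = √(0.00002 + 0.04058) = 0.20151.
True dip = arctan(0.20151) = 11.4°, dipping toward S (azimuth ≈ 181°).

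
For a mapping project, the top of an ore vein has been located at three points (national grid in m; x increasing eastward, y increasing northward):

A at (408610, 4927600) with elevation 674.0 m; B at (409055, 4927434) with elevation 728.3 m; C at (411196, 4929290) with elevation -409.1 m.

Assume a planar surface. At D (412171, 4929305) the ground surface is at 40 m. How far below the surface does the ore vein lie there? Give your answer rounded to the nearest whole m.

Two edge vectors: A→B = (445, -166, 54.3), A→C = (2586, 1690, -1083.1).
Normal n = (A→B) × (A→C) = (88027.6, 622399.3, 1181326).
So ∂z/∂x = −n_x/n_z = −0.07451593 and ∂z/∂y = −n_y/n_z = −0.52686498.
Intercept c from A: 674 + 30447.95 + 2596179.88 = 2627301.83.
At (412171, 4929305): z_contact = −30713.3 − 2597078.2 + 2627301.83 = -489.7 m.
Depth below ground = 40 − (-489.7) = 530 m.

530 m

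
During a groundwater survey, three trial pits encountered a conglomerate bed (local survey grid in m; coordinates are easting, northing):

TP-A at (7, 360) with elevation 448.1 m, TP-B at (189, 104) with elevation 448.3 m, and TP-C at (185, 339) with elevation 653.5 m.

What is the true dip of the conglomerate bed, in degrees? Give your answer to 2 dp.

57.09°

Let the plane be z = a·easting + b·northing + c.
TP-B−TP-A: 182a − 256b = 0.2;  TP-C−TP-A: 178a − 21b = 205.4.
Solving gives a = 1.25948, b = 0.89463.
Gradient magnitude |∇z| = √(a² + b²) = √(1.58629 + 0.80036) = 1.54488.
True dip = arctan(1.54488) = 57.09°, dipping toward SW (azimuth ≈ 235°).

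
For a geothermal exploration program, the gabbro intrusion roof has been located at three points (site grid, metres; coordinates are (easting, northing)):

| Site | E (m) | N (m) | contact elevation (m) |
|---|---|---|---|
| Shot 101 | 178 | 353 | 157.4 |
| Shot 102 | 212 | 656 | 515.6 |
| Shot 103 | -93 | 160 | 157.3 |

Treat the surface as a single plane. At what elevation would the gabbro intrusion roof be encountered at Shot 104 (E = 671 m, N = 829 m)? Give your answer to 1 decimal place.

318.1 m

Let the plane be z = a·E + b·N + c.
Shot 102−Shot 101: 34a + 303b = 358.2;  Shot 103−Shot 101: −271a − 193b = −0.1.
Solving gives a = −0.91464, b = 1.28481.
Then c = 157.4 − a·178 − b·353 = −133.33.
At (671, 829): z = −613.7 + 1065.1 − 133.33 = 318.1 m.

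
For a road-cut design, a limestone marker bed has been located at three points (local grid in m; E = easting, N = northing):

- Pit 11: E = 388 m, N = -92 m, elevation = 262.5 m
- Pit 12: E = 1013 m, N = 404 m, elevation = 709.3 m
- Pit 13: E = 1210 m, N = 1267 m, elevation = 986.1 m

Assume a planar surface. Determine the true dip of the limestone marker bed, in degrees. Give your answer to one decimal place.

Two edge vectors: Pit 11→Pit 12 = (625, 496, 446.8), Pit 11→Pit 13 = (822, 1359, 723.6).
Normal n = (Pit 11→Pit 12) × (Pit 11→Pit 13) = (-248295.6, -84980.4, 441663).
So ∂z/∂E = −n_x/n_z = 0.56218 and ∂z/∂N = −n_y/n_z = 0.19241.
Gradient magnitude |∇z| = √(a² + b²) = √(0.31605 + 0.03702) = 0.59420.
True dip = arctan(0.59420) = 30.7°, dipping toward WSW (azimuth ≈ 251°).

30.7°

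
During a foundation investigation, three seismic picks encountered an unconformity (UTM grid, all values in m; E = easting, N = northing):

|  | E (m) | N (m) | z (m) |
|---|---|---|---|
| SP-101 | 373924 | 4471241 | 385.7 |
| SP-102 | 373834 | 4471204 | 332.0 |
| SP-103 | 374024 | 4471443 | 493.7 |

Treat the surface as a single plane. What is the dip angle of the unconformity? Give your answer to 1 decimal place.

Let the plane be z = a·E + b·N + c.
SP-102−SP-101: −90a − 37b = −53.7;  SP-103−SP-101: 100a + 202b = 108.
Solving gives a = 0.47316, b = 0.30041.
Gradient magnitude |∇z| = √(a² + b²) = √(0.22388 + 0.09025) = 0.56047.
True dip = arctan(0.56047) = 29.3°, dipping toward WSW (azimuth ≈ 238°).

29.3°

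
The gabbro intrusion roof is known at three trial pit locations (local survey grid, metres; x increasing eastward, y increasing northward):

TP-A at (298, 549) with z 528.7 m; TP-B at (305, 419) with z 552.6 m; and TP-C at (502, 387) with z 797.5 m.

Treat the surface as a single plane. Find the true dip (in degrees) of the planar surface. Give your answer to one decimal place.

Two edge vectors: TP-A→TP-B = (7, -130, 23.9), TP-A→TP-C = (204, -162, 268.8).
Normal n = (TP-A→TP-B) × (TP-A→TP-C) = (-31072.2, 2994, 25386).
So ∂z/∂x = −n_x/n_z = 1.22399 and ∂z/∂y = −n_y/n_z = −0.11794.
Gradient magnitude |∇z| = √(a² + b²) = √(1.49815 + 0.01391) = 1.22966.
True dip = arctan(1.22966) = 50.9°, dipping toward W (azimuth ≈ 276°).

50.9°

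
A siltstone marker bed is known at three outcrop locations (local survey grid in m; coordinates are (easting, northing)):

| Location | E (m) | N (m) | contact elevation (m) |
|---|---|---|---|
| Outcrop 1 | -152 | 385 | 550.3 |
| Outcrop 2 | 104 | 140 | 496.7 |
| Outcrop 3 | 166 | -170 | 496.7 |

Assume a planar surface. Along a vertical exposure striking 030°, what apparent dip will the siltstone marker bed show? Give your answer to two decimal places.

9.89°

Two edge vectors: Outcrop 1→Outcrop 2 = (256, -245, -53.6), Outcrop 1→Outcrop 3 = (318, -555, -53.6).
Normal n = (Outcrop 1→Outcrop 2) × (Outcrop 1→Outcrop 3) = (-16616, -3323.2, -64170).
So ∂z/∂E = −n_x/n_z = −0.25894 and ∂z/∂N = −n_y/n_z = −0.05179.
Unit vector along 030° is (sin 30°, cos 30°) = (0.5000, 0.8660).
Slope in that direction = a·(0.5000) + b·(0.8660) = −0.17432.
Apparent dip = arctan|0.17432| = 9.89° (true dip is 14.8°, so apparent ≤ true as expected).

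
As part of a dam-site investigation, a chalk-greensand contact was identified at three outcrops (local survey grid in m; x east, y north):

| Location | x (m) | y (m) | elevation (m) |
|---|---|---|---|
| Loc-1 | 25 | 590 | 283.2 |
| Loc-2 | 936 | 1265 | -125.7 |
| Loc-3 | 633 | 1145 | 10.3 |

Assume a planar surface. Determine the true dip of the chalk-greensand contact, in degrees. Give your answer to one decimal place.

24.2°

Let the plane be z = a·x + b·y + c.
Loc-2−Loc-1: 911a + 675b = −408.9;  Loc-3−Loc-1: 608a + 555b = −272.9.
Solving gives a = −0.44884, b = −0.00001.
Gradient magnitude |∇z| = √(a² + b²) = √(0.20146 + 0.00000) = 0.44884.
True dip = arctan(0.44884) = 24.2°, dipping toward E (azimuth ≈ 090°).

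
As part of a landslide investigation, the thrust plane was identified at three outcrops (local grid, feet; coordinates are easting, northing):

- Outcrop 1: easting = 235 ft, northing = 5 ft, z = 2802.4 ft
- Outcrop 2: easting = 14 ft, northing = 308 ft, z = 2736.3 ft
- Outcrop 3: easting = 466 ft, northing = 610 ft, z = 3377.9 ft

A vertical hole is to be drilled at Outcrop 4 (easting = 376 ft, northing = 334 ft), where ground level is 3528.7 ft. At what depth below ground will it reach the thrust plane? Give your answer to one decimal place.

397.2 ft

Let the plane be z = a·easting + b·northing + c.
Outcrop 2−Outcrop 1: −221a + 303b = −66.1;  Outcrop 3−Outcrop 1: 231a + 605b = 575.5.
Solving gives a = 1.05238, b = 0.54942.
Then c = 2802.4 − a·235 − b·5 = 2552.34.
At (376, 334): z_contact = 395.69 + 183.51 + 2552.34 = 3131.55 ft.
Depth below ground = 3528.7 − 3131.55 = 397.2 ft.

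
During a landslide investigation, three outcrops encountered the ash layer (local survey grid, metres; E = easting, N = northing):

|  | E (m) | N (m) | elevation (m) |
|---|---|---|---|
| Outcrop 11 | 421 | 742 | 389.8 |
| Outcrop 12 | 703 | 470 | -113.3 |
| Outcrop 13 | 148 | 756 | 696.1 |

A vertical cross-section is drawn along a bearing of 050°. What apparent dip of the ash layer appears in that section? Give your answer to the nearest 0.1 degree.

20.1°

Two edge vectors: Outcrop 11→Outcrop 12 = (282, -272, -503.1), Outcrop 11→Outcrop 13 = (-273, 14, 306.3).
Normal n = (Outcrop 11→Outcrop 12) × (Outcrop 11→Outcrop 13) = (-76270.2, 50969.7, -70308).
So ∂z/∂E = −n_x/n_z = −1.08480 and ∂z/∂N = −n_y/n_z = 0.72495.
Unit vector along 050° is (sin 50°, cos 50°) = (0.7660, 0.6428).
Slope in that direction = a·(0.7660) + b·(0.6428) = −0.36502.
Apparent dip = arctan|0.36502| = 20.1° (true dip is 52.5°, so apparent ≤ true as expected).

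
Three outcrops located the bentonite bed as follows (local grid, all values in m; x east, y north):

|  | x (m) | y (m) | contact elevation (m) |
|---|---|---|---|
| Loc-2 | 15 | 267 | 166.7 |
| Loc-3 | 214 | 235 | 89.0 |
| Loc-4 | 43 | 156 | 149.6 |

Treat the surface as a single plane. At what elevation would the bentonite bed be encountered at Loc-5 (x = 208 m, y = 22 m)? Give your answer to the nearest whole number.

79 m

Two edge vectors: Loc-2→Loc-3 = (199, -32, -77.7), Loc-2→Loc-4 = (28, -111, -17.1).
Normal n = (Loc-2→Loc-3) × (Loc-2→Loc-4) = (-8077.5, 1227.3, -21193).
So ∂z/∂x = −n_x/n_z = −0.38114 and ∂z/∂y = −n_y/n_z = 0.05791.
Intercept c from Loc-2: 166.7 + 5.72 − 15.46 = 156.95.
At (208, 22): z = −79.3 + 1.3 + 156.95 = 79.0 m.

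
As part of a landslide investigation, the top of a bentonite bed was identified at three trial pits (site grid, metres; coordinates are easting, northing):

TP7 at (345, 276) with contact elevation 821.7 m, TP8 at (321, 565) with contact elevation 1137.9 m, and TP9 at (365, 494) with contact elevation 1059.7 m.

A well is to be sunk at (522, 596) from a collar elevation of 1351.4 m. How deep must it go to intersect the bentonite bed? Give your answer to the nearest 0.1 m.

Two edge vectors: TP7→TP8 = (-24, 289, 316.2), TP7→TP9 = (20, 218, 238).
Normal n = (TP7→TP8) × (TP7→TP9) = (-149.6, 12036, -11012).
So ∂z/∂easting = −n_x/n_z = −0.01359 and ∂z/∂northing = −n_y/n_z = 1.09299.
Intercept c from TP7: 821.7 + 4.69 − 301.67 = 524.72.
At (522, 596): z_contact = −7.09 + 651.42 + 524.72 = 1169.05 m.
Depth below ground = 1351.4 − 1169.05 = 182.3 m.

182.3 m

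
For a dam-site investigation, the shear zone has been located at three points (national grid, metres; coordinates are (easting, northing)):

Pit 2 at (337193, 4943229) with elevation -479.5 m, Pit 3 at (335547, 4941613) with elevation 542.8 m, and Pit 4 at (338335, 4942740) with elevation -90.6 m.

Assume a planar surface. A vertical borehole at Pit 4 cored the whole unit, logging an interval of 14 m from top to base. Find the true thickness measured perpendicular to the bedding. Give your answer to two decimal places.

11.56 m

Two edge vectors: Pit 2→Pit 3 = (-1646, -1616, 1022.3), Pit 2→Pit 4 = (1142, -489, 388.9).
Normal n = (Pit 2→Pit 3) × (Pit 2→Pit 4) = (-128557.7, 1807596, 2650366).
So ∂z/∂E = −n_x/n_z = 0.04851 and ∂z/∂N = −n_y/n_z = −0.68202.
|∇z| = √(a²+b²) = 0.68374, so dip δ = arctan(0.68374) = 34.36°.
True thickness = vertical thickness × cos δ = 14 × cos 34.36° = 11.56 m.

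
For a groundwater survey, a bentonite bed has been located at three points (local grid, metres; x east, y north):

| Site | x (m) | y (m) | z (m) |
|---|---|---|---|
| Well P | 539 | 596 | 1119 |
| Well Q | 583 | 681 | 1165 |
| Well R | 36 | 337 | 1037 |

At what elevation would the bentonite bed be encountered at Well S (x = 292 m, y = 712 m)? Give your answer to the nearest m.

1230 m

Let the plane be z = a·x + b·y + c.
Well Q−Well P: 44a + 85b = 46;  Well R−Well P: −503a − 259b = −82.
Solving gives a = −0.15766, b = 0.62279.
Then c = 1119 − a·539 − b·596 = 832.80.
At (292, 712): z = −46.0 + 443.4 + 832.80 = 1230.2 m.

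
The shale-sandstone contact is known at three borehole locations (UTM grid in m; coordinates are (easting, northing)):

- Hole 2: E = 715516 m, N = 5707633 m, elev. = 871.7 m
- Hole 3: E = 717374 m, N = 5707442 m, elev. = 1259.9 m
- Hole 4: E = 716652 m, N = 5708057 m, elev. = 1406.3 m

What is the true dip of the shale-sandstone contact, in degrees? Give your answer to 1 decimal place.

31.4°

Let the plane be z = a·E + b·N + c.
Hole 3−Hole 2: 1858a − 191b = 388.2;  Hole 4−Hole 2: 1136a + 424b = 534.6.
Solving gives a = 0.26544, b = 0.54967.
Gradient magnitude |∇z| = √(a² + b²) = √(0.07046 + 0.30214) = 0.61041.
True dip = arctan(0.61041) = 31.4°, dipping toward SSW (azimuth ≈ 206°).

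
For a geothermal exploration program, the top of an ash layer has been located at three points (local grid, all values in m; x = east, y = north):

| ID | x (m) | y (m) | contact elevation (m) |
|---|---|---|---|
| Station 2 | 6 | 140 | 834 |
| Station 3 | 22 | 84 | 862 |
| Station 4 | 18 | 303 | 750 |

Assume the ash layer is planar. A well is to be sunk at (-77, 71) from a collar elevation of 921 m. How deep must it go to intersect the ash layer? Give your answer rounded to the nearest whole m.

Two edge vectors: Station 2→Station 3 = (16, -56, 28), Station 2→Station 4 = (12, 163, -84).
Normal n = (Station 2→Station 3) × (Station 2→Station 4) = (140, 1680, 3280).
So ∂z/∂x = −n_x/n_z = −0.04268 and ∂z/∂y = −n_y/n_z = −0.51220.
Intercept c from Station 2: 834 + 0.26 + 71.71 = 905.96.
At (-77, 71): z_contact = 3.3 − 36.4 + 905.96 = 872.9 m.
Depth below ground = 921 − 872.9 = 48 m.

48 m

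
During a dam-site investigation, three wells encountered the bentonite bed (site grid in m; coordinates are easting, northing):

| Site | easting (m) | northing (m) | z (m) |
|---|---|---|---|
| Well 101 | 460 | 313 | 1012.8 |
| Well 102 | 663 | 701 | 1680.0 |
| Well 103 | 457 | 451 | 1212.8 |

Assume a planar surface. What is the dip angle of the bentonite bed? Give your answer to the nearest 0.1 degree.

Two edge vectors: Well 101→Well 102 = (203, 388, 667.2), Well 101→Well 103 = (-3, 138, 200).
Normal n = (Well 101→Well 102) × (Well 101→Well 103) = (-14473.6, -42601.6, 29178).
So ∂z/∂easting = −n_x/n_z = 0.49604 and ∂z/∂northing = −n_y/n_z = 1.46006.
Gradient magnitude |∇z| = √(a² + b²) = √(0.24606 + 2.13177) = 1.54202.
True dip = arctan(1.54202) = 57.0°, dipping toward SSW (azimuth ≈ 199°).

57.0°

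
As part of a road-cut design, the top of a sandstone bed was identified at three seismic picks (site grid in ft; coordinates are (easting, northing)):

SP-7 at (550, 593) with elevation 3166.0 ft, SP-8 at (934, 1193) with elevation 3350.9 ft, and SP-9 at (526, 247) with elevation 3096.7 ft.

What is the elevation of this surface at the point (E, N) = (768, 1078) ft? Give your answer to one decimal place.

3298.0 ft

Let the plane be z = a·E + b·N + c.
SP-8−SP-7: 384a + 600b = 184.9;  SP-9−SP-7: −24a − 346b = −69.3.
Solving gives a = 0.189048, b = 0.187176.
Then c = 3166 − a·550 − b·593 = 2951.03.
At (768, 1078): z = 145.2 + 201.8 + 2951.03 = 3298.0 ft.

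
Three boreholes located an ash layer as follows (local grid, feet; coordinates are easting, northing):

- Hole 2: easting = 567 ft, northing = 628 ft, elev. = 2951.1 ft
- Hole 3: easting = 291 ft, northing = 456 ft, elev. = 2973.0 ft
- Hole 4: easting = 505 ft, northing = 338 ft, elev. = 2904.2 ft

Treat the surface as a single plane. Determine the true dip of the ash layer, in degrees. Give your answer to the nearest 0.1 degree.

16.3°

Let the plane be z = a·easting + b·northing + c.
Hole 3−Hole 2: −276a − 172b = 21.9;  Hole 4−Hole 2: −62a − 290b = −46.9.
Solving gives a = −0.20782, b = 0.20615.
Gradient magnitude |∇z| = √(a² + b²) = √(0.04319 + 0.04250) = 0.29273.
True dip = arctan(0.29273) = 16.3°, dipping toward SE (azimuth ≈ 135°).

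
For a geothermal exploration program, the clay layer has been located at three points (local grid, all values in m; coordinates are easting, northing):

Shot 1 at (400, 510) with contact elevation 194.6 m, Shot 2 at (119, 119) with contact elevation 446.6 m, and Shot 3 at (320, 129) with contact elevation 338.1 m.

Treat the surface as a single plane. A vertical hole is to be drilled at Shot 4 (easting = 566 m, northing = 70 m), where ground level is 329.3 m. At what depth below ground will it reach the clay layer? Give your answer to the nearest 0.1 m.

Two edge vectors: Shot 1→Shot 2 = (-281, -391, 252), Shot 1→Shot 3 = (-80, -381, 143.5).
Normal n = (Shot 1→Shot 2) × (Shot 1→Shot 3) = (39903.5, 20163.5, 75781).
So ∂z/∂easting = −n_x/n_z = −0.52656 and ∂z/∂northing = −n_y/n_z = −0.26608.
Intercept c from Shot 1: 194.6 + 210.63 + 135.70 = 540.92.
At (566, 70): z_contact = −298.03 − 18.63 + 540.92 = 224.26 m.
Depth below ground = 329.3 − 224.26 = 105.0 m.

105.0 m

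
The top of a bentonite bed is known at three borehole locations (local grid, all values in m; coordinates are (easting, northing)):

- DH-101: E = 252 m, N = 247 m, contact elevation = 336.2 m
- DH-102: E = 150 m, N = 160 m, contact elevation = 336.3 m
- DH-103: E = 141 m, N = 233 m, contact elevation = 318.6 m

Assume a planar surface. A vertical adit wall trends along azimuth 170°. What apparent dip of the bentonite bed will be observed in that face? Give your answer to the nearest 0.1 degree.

Let the plane be z = a·E + b·N + c.
DH-102−DH-101: −102a − 87b = 0.1;  DH-103−DH-101: −111a − 14b = −17.6.
Solving gives a = 0.18624, b = −0.21950.
Unit vector along 170° is (sin 170°, cos 170°) = (0.1736, -0.9848).
Slope in that direction = a·(0.1736) + b·(-0.9848) = 0.24851.
Apparent dip = arctan|0.24851| = 14.0° (true dip is 16.1°, so apparent ≤ true as expected).

14.0°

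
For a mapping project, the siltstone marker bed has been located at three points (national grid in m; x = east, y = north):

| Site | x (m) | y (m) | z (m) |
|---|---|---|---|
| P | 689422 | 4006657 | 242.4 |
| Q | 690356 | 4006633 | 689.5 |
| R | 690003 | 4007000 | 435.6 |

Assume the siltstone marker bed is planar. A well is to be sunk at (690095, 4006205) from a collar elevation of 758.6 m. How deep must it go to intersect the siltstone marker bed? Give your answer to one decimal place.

Let the plane be z = a·x + b·y + c.
Q−P: 934a − 24b = 447.1;  R−P: 581a + 343b = 193.2.
Solving gives a = 0.472597261, b = −0.237256585.
Then c = 242.4 − a·689422 − b·4006657 = 625029.21.
At (690095, 4006205): z_contact = 326137.01 − 950498.52 + 625029.21 = 667.70 m.
Depth below ground = 758.6 − 667.70 = 90.9 m.

90.9 m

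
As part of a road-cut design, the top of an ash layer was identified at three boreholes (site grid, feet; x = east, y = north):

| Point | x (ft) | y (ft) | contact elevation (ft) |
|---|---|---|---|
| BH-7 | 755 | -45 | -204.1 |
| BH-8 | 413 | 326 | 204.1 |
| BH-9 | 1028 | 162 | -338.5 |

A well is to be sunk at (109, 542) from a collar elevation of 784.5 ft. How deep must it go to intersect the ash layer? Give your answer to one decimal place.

Two edge vectors: BH-7→BH-8 = (-342, 371, 408.2), BH-7→BH-9 = (273, 207, -134.4).
Normal n = (BH-7→BH-8) × (BH-7→BH-9) = (-134359.8, 65473.8, -172077).
So ∂z/∂x = −n_x/n_z = −0.780812 and ∂z/∂y = −n_y/n_z = 0.380491.
Intercept c from BH-7: -204.1 + 589.51 + 17.12 = 402.54.
At (109, 542): z_contact = −85.11 + 206.23 + 402.54 = 523.65 ft.
Depth below ground = 784.5 − 523.65 = 260.8 ft.

260.8 ft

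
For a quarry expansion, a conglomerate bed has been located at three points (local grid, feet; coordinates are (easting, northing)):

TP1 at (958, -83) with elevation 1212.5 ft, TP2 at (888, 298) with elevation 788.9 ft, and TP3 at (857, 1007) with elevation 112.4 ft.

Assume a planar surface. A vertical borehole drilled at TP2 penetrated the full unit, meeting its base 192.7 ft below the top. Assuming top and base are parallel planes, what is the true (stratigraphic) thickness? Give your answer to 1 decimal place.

109.7 ft

Let the plane be z = a·E + b·N + c.
TP2−TP1: −70a + 381b = −423.6;  TP3−TP1: −101a + 1090b = −1100.1.
Solving gives a = 1.12605, b = −0.90493.
|∇z| = √(a²+b²) = 1.44460, so dip δ = arctan(1.44460) = 55.31°.
True thickness = vertical thickness × cos δ = 192.7 × cos 55.31° = 109.7 ft.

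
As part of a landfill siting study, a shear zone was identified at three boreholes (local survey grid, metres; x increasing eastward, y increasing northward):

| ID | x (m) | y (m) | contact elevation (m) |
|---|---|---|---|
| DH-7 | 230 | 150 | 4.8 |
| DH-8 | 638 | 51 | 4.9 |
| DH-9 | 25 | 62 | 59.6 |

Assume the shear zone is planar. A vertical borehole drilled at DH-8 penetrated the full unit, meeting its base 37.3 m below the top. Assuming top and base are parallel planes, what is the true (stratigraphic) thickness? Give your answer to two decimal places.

34.52 m

Two edge vectors: DH-7→DH-8 = (408, -99, 0.1), DH-7→DH-9 = (-205, -88, 54.8).
Normal n = (DH-7→DH-8) × (DH-7→DH-9) = (-5416.4, -22378.9, -56199).
So ∂z/∂x = −n_x/n_z = −0.09638 and ∂z/∂y = −n_y/n_z = −0.39821.
|∇z| = √(a²+b²) = 0.40971, so dip δ = arctan(0.40971) = 22.28°.
True thickness = vertical thickness × cos δ = 37.3 × cos 22.28° = 34.52 m.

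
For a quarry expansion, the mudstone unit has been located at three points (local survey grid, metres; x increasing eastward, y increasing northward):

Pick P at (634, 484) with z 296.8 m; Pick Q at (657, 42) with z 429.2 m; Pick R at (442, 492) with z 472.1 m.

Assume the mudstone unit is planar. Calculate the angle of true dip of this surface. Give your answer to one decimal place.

Two edge vectors: Pick P→Pick Q = (23, -442, 132.4), Pick P→Pick R = (-192, 8, 175.3).
Normal n = (Pick P→Pick Q) × (Pick P→Pick R) = (-78541.8, -29452.7, -84680).
So ∂z/∂x = −n_x/n_z = −0.92751 and ∂z/∂y = −n_y/n_z = −0.34781.
Gradient magnitude |∇z| = √(a² + b²) = √(0.86028 + 0.12097) = 0.99058.
True dip = arctan(0.99058) = 44.7°, dipping toward ENE (azimuth ≈ 069°).

44.7°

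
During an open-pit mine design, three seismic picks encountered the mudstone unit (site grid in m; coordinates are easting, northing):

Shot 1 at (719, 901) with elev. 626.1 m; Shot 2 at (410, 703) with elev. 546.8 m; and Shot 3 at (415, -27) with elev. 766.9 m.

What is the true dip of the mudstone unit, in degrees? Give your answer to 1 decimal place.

Two edge vectors: Shot 1→Shot 2 = (-309, -198, -79.3), Shot 1→Shot 3 = (-304, -928, 140.8).
Normal n = (Shot 1→Shot 2) × (Shot 1→Shot 3) = (-101468.8, 67614.4, 226560).
So ∂z/∂easting = −n_x/n_z = 0.44787 and ∂z/∂northing = −n_y/n_z = −0.29844.
Gradient magnitude |∇z| = √(a² + b²) = √(0.20059 + 0.08907) = 0.53819.
True dip = arctan(0.53819) = 28.3°, dipping toward WNW (azimuth ≈ 304°).

28.3°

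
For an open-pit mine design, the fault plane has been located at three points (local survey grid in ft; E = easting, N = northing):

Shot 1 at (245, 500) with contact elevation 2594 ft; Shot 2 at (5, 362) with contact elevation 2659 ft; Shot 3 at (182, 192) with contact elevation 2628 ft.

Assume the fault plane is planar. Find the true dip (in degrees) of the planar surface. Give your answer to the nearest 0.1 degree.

Two edge vectors: Shot 1→Shot 2 = (-240, -138, 65), Shot 1→Shot 3 = (-63, -308, 34).
Normal n = (Shot 1→Shot 2) × (Shot 1→Shot 3) = (15328, 4065, 65226).
So ∂z/∂E = −n_x/n_z = −0.23500 and ∂z/∂N = −n_y/n_z = −0.06232.
Gradient magnitude |∇z| = √(a² + b²) = √(0.05522 + 0.00388) = 0.24312.
True dip = arctan(0.24312) = 13.7°, dipping toward ENE (azimuth ≈ 075°).

13.7°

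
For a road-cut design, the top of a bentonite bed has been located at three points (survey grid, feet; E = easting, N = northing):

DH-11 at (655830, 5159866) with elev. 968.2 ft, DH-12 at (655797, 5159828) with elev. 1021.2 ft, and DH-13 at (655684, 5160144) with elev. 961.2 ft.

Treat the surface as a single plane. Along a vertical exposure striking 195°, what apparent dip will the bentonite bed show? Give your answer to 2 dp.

37.85°

Two edge vectors: DH-11→DH-12 = (-33, -38, 53), DH-11→DH-13 = (-146, 278, -7).
Normal n = (DH-11→DH-12) × (DH-11→DH-13) = (-14468, -7969, -14722).
So ∂z/∂E = −n_x/n_z = −0.98275 and ∂z/∂N = −n_y/n_z = −0.54130.
Unit vector along 195° is (sin 195°, cos 195°) = (-0.2588, -0.9659).
Slope in that direction = a·(-0.2588) + b·(-0.9659) = 0.77721.
Apparent dip = arctan|0.77721| = 37.85° (true dip is 48.3°, so apparent ≤ true as expected).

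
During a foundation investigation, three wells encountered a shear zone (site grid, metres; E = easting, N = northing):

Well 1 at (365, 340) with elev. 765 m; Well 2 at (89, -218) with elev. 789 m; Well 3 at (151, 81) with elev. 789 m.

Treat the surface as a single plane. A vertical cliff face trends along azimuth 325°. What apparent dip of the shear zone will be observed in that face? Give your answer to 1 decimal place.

Let the plane be z = a·E + b·N + c.
Well 2−Well 1: −276a − 558b = 24;  Well 3−Well 1: −214a − 259b = 24.
Solving gives a = −0.14972, b = 0.03105.
Unit vector along 325° is (sin 325°, cos 325°) = (-0.5736, 0.8192).
Slope in that direction = a·(-0.5736) + b·(0.8192) = 0.11131.
Apparent dip = arctan|0.11131| = 6.4° (true dip is 8.7°, so apparent ≤ true as expected).

6.4°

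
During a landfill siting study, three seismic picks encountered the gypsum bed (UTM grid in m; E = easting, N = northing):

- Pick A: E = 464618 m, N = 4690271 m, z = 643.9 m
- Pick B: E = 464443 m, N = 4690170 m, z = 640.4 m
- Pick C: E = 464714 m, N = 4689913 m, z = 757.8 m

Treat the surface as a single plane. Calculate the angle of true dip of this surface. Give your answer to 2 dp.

Two edge vectors: Pick A→Pick B = (-175, -101, -3.5), Pick A→Pick C = (96, -358, 113.9).
Normal n = (Pick A→Pick B) × (Pick A→Pick C) = (-12756.9, 19596.5, 72346).
So ∂z/∂E = −n_x/n_z = 0.17633 and ∂z/∂N = −n_y/n_z = −0.27087.
Gradient magnitude |∇z| = √(a² + b²) = √(0.03109 + 0.07337) = 0.32321.
True dip = arctan(0.32321) = 17.91°, dipping toward NNW (azimuth ≈ 327°).

17.91°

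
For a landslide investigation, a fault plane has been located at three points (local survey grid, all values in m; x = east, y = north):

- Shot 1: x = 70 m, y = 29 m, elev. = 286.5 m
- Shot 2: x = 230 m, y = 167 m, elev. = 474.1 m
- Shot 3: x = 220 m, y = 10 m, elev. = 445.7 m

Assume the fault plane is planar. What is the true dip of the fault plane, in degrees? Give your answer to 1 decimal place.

Two edge vectors: Shot 1→Shot 2 = (160, 138, 187.6), Shot 1→Shot 3 = (150, -19, 159.2).
Normal n = (Shot 1→Shot 2) × (Shot 1→Shot 3) = (25534, 2668, -23740).
So ∂z/∂x = −n_x/n_z = 1.07557 and ∂z/∂y = −n_y/n_z = 0.11238.
Gradient magnitude |∇z| = √(a² + b²) = √(1.15685 + 0.01263) = 1.08142.
True dip = arctan(1.08142) = 47.2°, dipping toward W (azimuth ≈ 264°).

47.2°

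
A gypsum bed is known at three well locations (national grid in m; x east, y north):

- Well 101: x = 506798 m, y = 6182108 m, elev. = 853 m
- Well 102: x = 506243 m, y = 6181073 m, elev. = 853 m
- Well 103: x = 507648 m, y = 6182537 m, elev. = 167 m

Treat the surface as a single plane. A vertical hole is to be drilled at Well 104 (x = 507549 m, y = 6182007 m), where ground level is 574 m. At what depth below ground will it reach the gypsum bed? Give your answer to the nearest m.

612 m

Let the plane be z = a·x + b·y + c.
Well 102−Well 101: −555a − 1035b = 0;  Well 103−Well 101: 850a + 429b = −686.
Solving gives a = −1.10652921, b = 0.59335624.
Then c = 853 − a·506798 − b·6182108 = −3106552.59.
At (507549, 6182007): z_contact = −561617.8 + 3668132.4 − 3106552.59 = -37.9 m.
Depth below ground = 574 − (-37.9) = 612 m.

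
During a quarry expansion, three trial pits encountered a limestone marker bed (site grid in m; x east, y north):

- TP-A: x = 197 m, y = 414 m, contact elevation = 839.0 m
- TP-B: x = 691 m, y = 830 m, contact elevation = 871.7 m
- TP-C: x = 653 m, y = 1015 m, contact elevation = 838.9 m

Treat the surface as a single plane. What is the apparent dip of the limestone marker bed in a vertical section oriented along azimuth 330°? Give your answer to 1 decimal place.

Let the plane be z = a·x + b·y + c.
TP-B−TP-A: 494a + 416b = 32.7;  TP-C−TP-A: 456a + 601b = −0.1.
Solving gives a = 0.18372, b = −0.13956.
Unit vector along 330° is (sin 330°, cos 330°) = (-0.5000, 0.8660).
Slope in that direction = a·(-0.5000) + b·(0.8660) = −0.21272.
Apparent dip = arctan|0.21272| = 12.0° (true dip is 13.0°, so apparent ≤ true as expected).

12.0°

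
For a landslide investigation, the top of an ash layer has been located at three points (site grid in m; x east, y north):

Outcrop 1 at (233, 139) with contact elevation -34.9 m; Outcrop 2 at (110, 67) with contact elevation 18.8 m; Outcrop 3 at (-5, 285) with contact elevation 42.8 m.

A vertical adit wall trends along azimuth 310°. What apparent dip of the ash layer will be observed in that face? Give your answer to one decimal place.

Let the plane be z = a·x + b·y + c.
Outcrop 2−Outcrop 1: −123a − 72b = 53.7;  Outcrop 3−Outcrop 1: −238a + 146b = 77.7.
Solving gives a = −0.38282, b = −0.09185.
Unit vector along 310° is (sin 310°, cos 310°) = (-0.7660, 0.6428).
Slope in that direction = a·(-0.7660) + b·(0.6428) = 0.23421.
Apparent dip = arctan|0.23421| = 13.2° (true dip is 21.5°, so apparent ≤ true as expected).

13.2°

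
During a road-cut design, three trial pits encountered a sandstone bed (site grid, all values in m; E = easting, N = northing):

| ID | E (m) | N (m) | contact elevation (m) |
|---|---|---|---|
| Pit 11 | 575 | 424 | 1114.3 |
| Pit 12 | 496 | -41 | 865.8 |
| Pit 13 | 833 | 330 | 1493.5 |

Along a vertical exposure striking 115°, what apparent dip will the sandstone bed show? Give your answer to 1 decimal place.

52.6°

Two edge vectors: Pit 11→Pit 12 = (-79, -465, -248.5), Pit 11→Pit 13 = (258, -94, 379.2).
Normal n = (Pit 11→Pit 12) × (Pit 11→Pit 13) = (-199687, -34156.2, 127396).
So ∂z/∂E = −n_x/n_z = 1.56745 and ∂z/∂N = −n_y/n_z = 0.26811.
Unit vector along 115° is (sin 115°, cos 115°) = (0.9063, -0.4226).
Slope in that direction = a·(0.9063) + b·(-0.4226) = 1.30728.
Apparent dip = arctan|1.30728| = 52.6° (true dip is 57.8°, so apparent ≤ true as expected).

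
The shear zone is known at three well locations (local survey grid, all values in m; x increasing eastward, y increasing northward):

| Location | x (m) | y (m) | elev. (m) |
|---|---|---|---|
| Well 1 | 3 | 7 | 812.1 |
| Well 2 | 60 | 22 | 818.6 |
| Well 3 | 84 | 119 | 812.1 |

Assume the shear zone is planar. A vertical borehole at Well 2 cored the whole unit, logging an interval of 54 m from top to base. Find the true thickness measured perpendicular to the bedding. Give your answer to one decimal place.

53.2 m

Let the plane be z = a·x + b·y + c.
Well 2−Well 1: 57a + 15b = 6.5;  Well 3−Well 1: 81a + 112b = 0.
Solving gives a = 0.14084, b = −0.10186.
|∇z| = √(a²+b²) = 0.17381, so dip δ = arctan(0.17381) = 9.86°.
True thickness = vertical thickness × cos δ = 54 × cos 9.86° = 53.2 m.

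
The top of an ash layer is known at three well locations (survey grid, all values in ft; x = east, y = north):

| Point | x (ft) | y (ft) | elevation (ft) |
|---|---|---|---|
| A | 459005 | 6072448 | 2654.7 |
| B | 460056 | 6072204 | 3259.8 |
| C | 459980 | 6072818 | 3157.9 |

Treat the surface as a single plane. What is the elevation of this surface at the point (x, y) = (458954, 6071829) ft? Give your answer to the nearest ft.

2687 ft

Let the plane be z = a·x + b·y + c.
B−A: 1051a − 244b = 605.1;  C−A: 975a + 370b = 503.2.
Solving gives a = 0.55310209, b = −0.09749876.
Then c = 2654.7 − a·459005 − b·6072448 = 340834.24.
At (458954, 6071829): z = 253848.4 − 591995.8 + 340834.24 = 2686.8 ft.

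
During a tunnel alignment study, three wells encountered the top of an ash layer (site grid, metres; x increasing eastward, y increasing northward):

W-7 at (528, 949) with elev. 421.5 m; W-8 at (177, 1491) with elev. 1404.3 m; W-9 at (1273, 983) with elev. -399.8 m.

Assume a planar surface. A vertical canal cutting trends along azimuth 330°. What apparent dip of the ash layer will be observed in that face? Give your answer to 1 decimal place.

56.3°

Let the plane be z = a·x + b·y + c.
W-8−W-7: −351a + 542b = 982.8;  W-9−W-7: 745a + 34b = −821.3.
Solving gives a = −1.15115, b = 1.06780.
Unit vector along 330° is (sin 330°, cos 330°) = (-0.5000, 0.8660).
Slope in that direction = a·(-0.5000) + b·(0.8660) = 1.50032.
Apparent dip = arctan|1.50032| = 56.3° (true dip is 57.5°, so apparent ≤ true as expected).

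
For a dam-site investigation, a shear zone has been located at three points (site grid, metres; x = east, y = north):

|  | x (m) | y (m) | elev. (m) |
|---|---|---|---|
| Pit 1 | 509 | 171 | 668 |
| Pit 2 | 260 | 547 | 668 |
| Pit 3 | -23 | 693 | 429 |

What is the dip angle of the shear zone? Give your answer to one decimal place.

Let the plane be z = a·x + b·y + c.
Pit 2−Pit 1: −249a + 376b = 0;  Pit 3−Pit 1: −532a + 522b = −239.
Solving gives a = 1.28278, b = 0.84950.
Gradient magnitude |∇z| = √(a² + b²) = √(1.64553 + 0.72165) = 1.53857.
True dip = arctan(1.53857) = 57.0°, dipping toward WSW (azimuth ≈ 236°).

57.0°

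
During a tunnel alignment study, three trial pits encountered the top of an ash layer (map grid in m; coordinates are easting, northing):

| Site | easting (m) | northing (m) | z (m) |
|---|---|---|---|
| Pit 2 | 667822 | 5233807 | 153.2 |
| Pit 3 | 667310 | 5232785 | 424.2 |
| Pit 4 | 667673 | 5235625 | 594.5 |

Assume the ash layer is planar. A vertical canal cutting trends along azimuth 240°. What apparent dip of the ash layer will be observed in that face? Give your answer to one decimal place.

33.8°

Two edge vectors: Pit 2→Pit 3 = (-512, -1022, 271), Pit 2→Pit 4 = (-149, 1818, 441.3).
Normal n = (Pit 2→Pit 3) × (Pit 2→Pit 4) = (-943686.6, 185566.6, -1083094).
So ∂z/∂easting = −n_x/n_z = −0.87129 and ∂z/∂northing = −n_y/n_z = 0.17133.
Unit vector along 240° is (sin 240°, cos 240°) = (-0.8660, -0.5000).
Slope in that direction = a·(-0.8660) + b·(-0.5000) = 0.66889.
Apparent dip = arctan|0.66889| = 33.8° (true dip is 41.6°, so apparent ≤ true as expected).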